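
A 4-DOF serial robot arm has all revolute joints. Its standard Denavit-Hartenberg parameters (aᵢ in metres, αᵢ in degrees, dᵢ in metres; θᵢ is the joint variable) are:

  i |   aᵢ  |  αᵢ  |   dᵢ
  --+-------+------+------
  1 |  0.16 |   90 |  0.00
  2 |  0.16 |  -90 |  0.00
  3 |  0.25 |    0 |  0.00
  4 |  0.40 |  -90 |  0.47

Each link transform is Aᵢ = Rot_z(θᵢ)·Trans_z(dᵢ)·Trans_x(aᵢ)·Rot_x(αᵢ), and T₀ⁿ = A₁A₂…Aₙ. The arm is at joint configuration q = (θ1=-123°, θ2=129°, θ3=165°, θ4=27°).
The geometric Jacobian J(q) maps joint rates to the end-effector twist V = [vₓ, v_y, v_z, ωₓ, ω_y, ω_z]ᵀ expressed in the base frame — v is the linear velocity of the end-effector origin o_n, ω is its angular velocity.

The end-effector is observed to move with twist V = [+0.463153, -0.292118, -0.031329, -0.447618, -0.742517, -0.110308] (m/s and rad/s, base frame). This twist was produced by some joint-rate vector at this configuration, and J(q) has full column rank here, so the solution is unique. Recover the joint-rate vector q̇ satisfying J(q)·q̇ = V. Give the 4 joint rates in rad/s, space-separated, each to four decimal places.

-0.8120 -0.0290 -0.7710 -0.3440

o_n = [-0.0657, -0.0673, -0.6632]
J₁: ẑ×o_n = [0.0673, -0.0657, 0.0000], ω = ẑ
J2: z=[-0.8387, 0.5446, 0.0000] o=[-0.0871, -0.1342, 0.0000] → [-0.3612, -0.5562, -0.0678, -0.8387, 0.5446, 0.0000]
J3: z=[0.4233, 0.6518, -0.6293] o=[-0.0323, -0.0497, 0.1243] → [-0.5243, 0.3544, 0.0143, 0.4233, 0.6518, -0.6293]
J4: z=[0.4233, 0.6518, -0.6293] o=[-0.0608, -0.2124, -0.0633] → [-0.2996, 0.2570, 0.0646, 0.4233, 0.6518, -0.6293]
q̇ = J⁺·V = [-0.8120, -0.0290, -0.7710, -0.3440]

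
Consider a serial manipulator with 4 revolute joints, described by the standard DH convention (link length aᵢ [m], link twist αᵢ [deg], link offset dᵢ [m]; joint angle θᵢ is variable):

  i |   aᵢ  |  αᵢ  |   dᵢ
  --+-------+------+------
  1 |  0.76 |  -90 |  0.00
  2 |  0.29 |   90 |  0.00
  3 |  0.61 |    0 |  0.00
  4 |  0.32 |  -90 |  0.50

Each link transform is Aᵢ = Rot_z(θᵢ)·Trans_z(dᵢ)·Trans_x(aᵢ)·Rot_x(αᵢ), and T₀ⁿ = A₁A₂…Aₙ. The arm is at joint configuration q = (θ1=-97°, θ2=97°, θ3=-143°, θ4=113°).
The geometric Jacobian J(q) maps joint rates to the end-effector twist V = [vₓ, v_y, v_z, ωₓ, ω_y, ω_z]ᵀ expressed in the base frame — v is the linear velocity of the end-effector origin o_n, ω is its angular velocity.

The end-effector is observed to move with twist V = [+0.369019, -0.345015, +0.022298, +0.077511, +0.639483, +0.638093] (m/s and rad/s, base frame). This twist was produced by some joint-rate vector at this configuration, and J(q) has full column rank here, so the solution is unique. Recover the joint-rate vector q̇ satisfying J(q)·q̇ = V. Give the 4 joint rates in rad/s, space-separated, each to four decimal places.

o_n = [-0.6751, -1.1730, -0.1403]
J₁: ẑ×o_n = [1.1730, -0.6751, 0.0000], ω = ẑ
J2: z=[0.9925, -0.1219, 0.0000] o=[-0.0926, -0.7543, 0.0000] → [0.0171, 0.1393, -0.4865, 0.9925, -0.1219, 0.0000]
J3: z=[-0.1210, -0.9851, -0.1219] o=[-0.0883, -0.7193, -0.2878] → [-0.2006, 0.0894, -0.5232, -0.1210, -0.9851, -0.1219]
J4: z=[-0.1210, -0.9851, -0.1219] o=[-0.4599, -0.7334, 0.1957] → [0.2774, -0.0144, -0.1588, -0.1210, -0.9851, -0.1219]
q̇ = J⁺·V = [0.5590, -0.0010, 0.2230, -0.8720]

0.5590 -0.0010 0.2230 -0.8720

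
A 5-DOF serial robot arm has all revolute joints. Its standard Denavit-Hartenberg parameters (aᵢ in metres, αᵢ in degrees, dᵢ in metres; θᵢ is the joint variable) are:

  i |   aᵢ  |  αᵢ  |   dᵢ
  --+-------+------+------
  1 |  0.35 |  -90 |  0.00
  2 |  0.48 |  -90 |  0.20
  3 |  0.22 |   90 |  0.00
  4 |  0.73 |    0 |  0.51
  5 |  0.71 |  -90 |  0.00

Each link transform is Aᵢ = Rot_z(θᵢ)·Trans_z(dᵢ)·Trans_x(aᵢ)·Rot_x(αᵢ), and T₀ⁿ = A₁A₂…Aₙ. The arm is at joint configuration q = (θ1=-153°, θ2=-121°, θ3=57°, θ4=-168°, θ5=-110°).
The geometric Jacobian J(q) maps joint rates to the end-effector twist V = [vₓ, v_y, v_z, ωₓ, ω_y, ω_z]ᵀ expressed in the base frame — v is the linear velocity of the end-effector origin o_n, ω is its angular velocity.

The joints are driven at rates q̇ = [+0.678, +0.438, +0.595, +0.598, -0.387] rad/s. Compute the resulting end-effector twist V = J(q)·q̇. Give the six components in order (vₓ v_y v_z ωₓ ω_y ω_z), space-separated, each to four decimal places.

o_n = [-0.0478, -0.9326, 0.8775]
J₁: ẑ×o_n = [0.9326, -0.0478, 0.0000], ω = ẑ
J2: z=[0.4540, -0.8910, 0.0000] o=[-0.3119, -0.1589, 0.0000] → [-0.7819, -0.3984, -0.1159, 0.4540, -0.8910, 0.0000]
J3: z=[-0.7637, -0.3891, 0.5150] o=[-0.0008, -0.2249, 0.4114] → [0.1831, 0.3318, 0.5222, -0.7637, -0.3891, 0.5150]
J4: z=[0.6321, -0.2892, 0.7189] o=[-0.0296, -0.0324, 0.5141] → [0.5420, -0.2428, -0.5742, 0.6321, -0.2892, 0.7189]
J5: z=[0.6321, -0.2892, 0.7189] o=[0.5021, -0.7454, 0.4693] → [0.0165, -0.6534, -0.2773, 0.6321, -0.2892, 0.7189]
V = J·q̇ = [0.7165, 0.0982, 0.0239, -0.1222, -0.6828, 1.1361]

0.7165 0.0982 0.0239 -0.1222 -0.6828 1.1361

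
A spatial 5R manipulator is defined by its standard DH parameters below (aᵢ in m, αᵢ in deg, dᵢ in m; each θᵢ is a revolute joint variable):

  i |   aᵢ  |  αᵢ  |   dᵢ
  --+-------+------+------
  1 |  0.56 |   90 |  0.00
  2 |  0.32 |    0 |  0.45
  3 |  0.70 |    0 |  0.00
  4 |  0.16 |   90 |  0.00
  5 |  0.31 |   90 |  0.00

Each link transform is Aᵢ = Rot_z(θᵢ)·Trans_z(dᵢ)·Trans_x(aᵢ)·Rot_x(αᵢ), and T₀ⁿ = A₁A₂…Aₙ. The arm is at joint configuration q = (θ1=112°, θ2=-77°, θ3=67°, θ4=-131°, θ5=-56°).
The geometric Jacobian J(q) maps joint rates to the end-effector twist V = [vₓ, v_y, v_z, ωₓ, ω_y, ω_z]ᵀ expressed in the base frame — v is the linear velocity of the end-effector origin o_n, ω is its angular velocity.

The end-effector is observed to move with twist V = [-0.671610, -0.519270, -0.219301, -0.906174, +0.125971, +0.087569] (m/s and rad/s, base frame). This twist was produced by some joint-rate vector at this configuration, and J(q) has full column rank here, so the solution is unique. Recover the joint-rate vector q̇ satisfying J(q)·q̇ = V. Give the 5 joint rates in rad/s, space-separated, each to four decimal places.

0.6510 -0.7970 0.0940 -0.0900 -0.7250

o_n = [-0.2190, 1.0572, -0.6431]
J₁: ẑ×o_n = [-1.0572, -0.2190, 0.0000], ω = ẑ
J2: z=[0.9272, 0.3746, 0.0000] o=[-0.2098, 0.5192, 0.0000] → [-0.2409, 0.5963, 0.5023, 0.9272, 0.3746, 0.0000]
J3: z=[0.9272, 0.3746, 0.0000] o=[0.1805, 0.7545, -0.3118] → [-0.1241, 0.3072, 0.4303, 0.9272, 0.3746, 0.0000]
J4: z=[0.9272, 0.3746, 0.0000] o=[-0.0778, 1.3937, -0.4334] → [-0.0786, 0.1945, -0.2591, 0.9272, 0.3746, 0.0000]
J5: z=[0.2357, -0.5835, 0.7771] o=[-0.0312, 1.2784, -0.5340] → [0.2355, -0.1202, -0.1617, 0.2357, -0.5835, 0.7771]
q̇ = J⁺·V = [0.6510, -0.7970, 0.0940, -0.0900, -0.7250]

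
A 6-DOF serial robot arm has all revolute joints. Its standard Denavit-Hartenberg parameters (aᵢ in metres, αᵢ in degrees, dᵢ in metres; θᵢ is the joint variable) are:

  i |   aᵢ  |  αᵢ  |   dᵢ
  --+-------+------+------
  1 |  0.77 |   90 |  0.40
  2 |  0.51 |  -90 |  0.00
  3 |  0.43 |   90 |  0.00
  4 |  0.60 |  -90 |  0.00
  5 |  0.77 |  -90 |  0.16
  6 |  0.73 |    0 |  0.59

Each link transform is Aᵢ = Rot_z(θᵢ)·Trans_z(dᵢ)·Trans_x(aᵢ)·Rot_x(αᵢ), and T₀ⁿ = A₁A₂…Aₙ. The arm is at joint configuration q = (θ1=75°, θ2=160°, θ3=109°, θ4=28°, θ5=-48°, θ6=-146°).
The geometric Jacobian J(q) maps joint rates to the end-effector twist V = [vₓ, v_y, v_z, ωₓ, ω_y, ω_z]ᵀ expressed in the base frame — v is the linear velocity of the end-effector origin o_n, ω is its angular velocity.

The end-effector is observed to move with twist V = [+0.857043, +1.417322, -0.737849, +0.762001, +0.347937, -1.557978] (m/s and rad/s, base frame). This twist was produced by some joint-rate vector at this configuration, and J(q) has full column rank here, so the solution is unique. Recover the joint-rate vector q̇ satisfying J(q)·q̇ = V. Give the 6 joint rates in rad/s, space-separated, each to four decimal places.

-0.7080 0.9600 0.2840 -0.0650 0.0330 0.8690

o_n = [-0.8508, 0.7838, -0.6230]
J₁: ẑ×o_n = [-0.7838, -0.8508, 0.0000], ω = ẑ
J2: z=[0.9659, -0.2588, 0.0000] o=[0.1993, 0.7438, 0.4000] → [0.2648, 0.9881, -0.2331, 0.9659, -0.2588, 0.0000]
J3: z=[-0.0885, -0.3304, -0.9397] o=[0.0753, 0.2808, 0.5744] → [0.8682, 0.7642, -0.3505, -0.0885, -0.3304, -0.9397]
J4: z=[-0.5444, -0.7740, 0.3234] o=[-0.2834, 0.5131, 0.5265] → [0.8021, -0.8093, -0.5865, -0.5444, -0.7740, 0.3234]
J5: z=[0.3134, -0.5453, -0.7774] o=[-0.7502, 0.7063, 0.2029] → [0.5106, 0.3370, -0.0305, 0.3134, -0.5453, -0.7774]
J6: z=[-0.2139, 0.7571, -0.6173] o=[-1.4125, 0.3420, -0.0144] → [-0.1880, -0.4769, -0.5197, -0.2139, 0.7571, -0.6173]
q̇ = J⁺·V = [-0.7080, 0.9600, 0.2840, -0.0650, 0.0330, 0.8690]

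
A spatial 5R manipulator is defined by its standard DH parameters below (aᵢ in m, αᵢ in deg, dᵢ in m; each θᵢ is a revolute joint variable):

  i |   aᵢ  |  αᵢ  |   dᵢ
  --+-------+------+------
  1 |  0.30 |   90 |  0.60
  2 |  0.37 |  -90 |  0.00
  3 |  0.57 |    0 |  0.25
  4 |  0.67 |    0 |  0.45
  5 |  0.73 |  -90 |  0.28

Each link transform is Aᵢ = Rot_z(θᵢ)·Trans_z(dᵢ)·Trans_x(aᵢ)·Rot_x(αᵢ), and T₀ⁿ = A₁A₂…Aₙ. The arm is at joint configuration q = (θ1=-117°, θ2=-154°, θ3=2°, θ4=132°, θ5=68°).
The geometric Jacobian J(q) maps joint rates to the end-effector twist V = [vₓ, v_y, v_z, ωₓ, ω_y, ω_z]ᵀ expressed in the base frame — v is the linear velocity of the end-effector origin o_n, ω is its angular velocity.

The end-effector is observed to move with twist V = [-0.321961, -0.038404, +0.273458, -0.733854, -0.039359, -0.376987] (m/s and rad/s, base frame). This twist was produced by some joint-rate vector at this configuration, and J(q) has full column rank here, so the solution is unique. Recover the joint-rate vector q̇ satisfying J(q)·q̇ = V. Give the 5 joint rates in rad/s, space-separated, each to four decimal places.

o_n = [-0.2104, -0.9160, -0.1920]
J₁: ẑ×o_n = [0.9160, -0.2104, 0.0000], ω = ẑ
J2: z=[-0.8910, 0.4540, 0.0000] o=[-0.1362, -0.2673, 0.6000] → [-0.3596, -0.7057, 0.6117, -0.8910, 0.4540, 0.0000]
J3: z=[-0.1990, -0.3906, -0.8988] o=[0.0148, 0.0290, 0.4378] → [-0.6034, 0.0771, 0.1001, -0.1990, -0.3906, -0.8988]
J4: z=[-0.1990, -0.3906, -0.8988] o=[0.2152, 0.3785, -0.0366] → [-1.1028, 0.3516, 0.0914, -0.1990, -0.3906, -0.8988]
J5: z=[-0.1990, -0.3906, -0.8988] o=[0.3652, -0.3888, -0.2370] → [-0.4915, 0.5263, -0.1199, -0.1990, -0.3906, -0.8988]
q̇ = J⁺·V = [0.3780, 0.6360, -0.1330, 0.0680, 0.9050]

0.3780 0.6360 -0.1330 0.0680 0.9050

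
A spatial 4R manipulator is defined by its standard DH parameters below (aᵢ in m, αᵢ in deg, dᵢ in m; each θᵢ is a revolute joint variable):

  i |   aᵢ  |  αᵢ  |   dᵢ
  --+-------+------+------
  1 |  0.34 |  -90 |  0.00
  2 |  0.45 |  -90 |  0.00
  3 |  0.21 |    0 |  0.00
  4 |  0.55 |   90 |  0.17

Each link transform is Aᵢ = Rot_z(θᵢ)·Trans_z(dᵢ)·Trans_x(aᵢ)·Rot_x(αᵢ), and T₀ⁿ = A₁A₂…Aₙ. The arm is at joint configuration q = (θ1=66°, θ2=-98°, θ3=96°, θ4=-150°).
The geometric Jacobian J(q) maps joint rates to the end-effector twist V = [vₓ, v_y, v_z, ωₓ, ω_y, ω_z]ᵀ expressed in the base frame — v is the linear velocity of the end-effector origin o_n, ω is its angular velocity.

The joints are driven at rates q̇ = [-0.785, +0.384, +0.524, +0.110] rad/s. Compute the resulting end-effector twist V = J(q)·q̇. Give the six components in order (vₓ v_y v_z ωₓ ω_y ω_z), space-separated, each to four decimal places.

o_n = [-0.0515, 0.4649, 0.7677]
J₁: ẑ×o_n = [-0.4649, -0.0515, 0.0000], ω = ẑ
J2: z=[-0.9135, 0.4067, 0.0000] o=[0.1383, 0.3106, 0.0000] → [0.3122, 0.7013, -0.0638, -0.9135, 0.4067, 0.0000]
J3: z=[0.4028, 0.9047, 0.1392] o=[0.1128, 0.2534, 0.4456] → [0.2619, -0.1526, 0.2338, 0.4028, 0.9047, 0.1392]
J4: z=[0.4028, 0.9047, 0.1392] o=[0.3049, 0.1712, 0.4239] → [0.2701, -0.1881, 0.4406, 0.4028, 0.9047, 0.1392]
V = J·q̇ = [0.6518, 0.2091, 0.1465, -0.0954, 0.7297, -0.6968]

0.6518 0.2091 0.1465 -0.0954 0.7297 -0.6968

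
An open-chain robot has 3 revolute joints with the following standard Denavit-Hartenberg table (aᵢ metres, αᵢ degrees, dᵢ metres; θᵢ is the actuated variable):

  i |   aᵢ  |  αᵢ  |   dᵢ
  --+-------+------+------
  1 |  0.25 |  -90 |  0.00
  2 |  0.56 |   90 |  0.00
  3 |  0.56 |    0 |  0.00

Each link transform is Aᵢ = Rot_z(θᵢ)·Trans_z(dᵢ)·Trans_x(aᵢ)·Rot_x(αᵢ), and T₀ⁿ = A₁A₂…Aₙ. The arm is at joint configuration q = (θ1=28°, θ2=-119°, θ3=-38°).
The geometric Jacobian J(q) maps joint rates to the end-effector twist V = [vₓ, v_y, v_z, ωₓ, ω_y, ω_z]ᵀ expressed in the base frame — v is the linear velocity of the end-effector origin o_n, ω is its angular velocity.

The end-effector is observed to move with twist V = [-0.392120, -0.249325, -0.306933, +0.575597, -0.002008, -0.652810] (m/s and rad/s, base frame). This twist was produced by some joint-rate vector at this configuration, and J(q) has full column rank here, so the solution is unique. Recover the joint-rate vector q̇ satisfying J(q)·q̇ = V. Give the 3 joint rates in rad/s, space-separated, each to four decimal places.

-0.9340 -0.2720 -0.5800

o_n = [-0.0460, -0.4149, 0.8757]
J₁: ẑ×o_n = [0.4149, -0.0460, 0.0000], ω = ẑ
J2: z=[-0.4695, 0.8829, 0.0000] o=[0.2207, 0.1174, 0.0000] → [0.7732, 0.4111, 0.4854, -0.4695, 0.8829, 0.0000]
J3: z=[-0.7722, -0.4106, -0.4848] o=[-0.0190, -0.0101, 0.4898] → [-0.3548, 0.3112, 0.3015, -0.7722, -0.4106, -0.4848]
q̇ = J⁺·V = [-0.9340, -0.2720, -0.5800]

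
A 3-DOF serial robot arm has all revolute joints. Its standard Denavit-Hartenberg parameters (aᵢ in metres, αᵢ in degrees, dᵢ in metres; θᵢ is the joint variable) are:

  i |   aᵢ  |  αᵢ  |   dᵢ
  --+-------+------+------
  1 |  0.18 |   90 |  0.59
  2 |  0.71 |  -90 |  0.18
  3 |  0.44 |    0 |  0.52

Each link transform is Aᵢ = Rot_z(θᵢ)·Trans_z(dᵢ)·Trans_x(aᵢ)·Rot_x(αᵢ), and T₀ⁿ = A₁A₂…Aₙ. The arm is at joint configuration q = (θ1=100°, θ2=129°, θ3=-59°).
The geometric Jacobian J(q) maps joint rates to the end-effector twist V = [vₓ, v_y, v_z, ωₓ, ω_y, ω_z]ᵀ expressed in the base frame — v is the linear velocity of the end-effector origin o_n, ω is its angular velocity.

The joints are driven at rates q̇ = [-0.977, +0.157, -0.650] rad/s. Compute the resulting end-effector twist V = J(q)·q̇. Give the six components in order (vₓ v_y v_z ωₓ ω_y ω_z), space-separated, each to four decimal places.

o_n = [0.6900, -0.7044, 0.9906]
J₁: ẑ×o_n = [0.7044, 0.6900, -0.0000], ω = ẑ
J2: z=[0.9848, 0.1736, 0.0000] o=[-0.0313, 0.1773, 0.5900] → [0.0696, -0.3946, -0.9935, 0.9848, 0.1736, 0.0000]
J3: z=[0.1349, -0.7653, -0.6293] o=[0.2236, -0.2315, 1.1418] → [-0.1820, -0.2731, 0.2931, 0.1349, -0.7653, -0.6293]
V = J·q̇ = [-0.5590, -0.5585, -0.3465, 0.0669, 0.5247, -0.5679]

-0.5590 -0.5585 -0.3465 0.0669 0.5247 -0.5679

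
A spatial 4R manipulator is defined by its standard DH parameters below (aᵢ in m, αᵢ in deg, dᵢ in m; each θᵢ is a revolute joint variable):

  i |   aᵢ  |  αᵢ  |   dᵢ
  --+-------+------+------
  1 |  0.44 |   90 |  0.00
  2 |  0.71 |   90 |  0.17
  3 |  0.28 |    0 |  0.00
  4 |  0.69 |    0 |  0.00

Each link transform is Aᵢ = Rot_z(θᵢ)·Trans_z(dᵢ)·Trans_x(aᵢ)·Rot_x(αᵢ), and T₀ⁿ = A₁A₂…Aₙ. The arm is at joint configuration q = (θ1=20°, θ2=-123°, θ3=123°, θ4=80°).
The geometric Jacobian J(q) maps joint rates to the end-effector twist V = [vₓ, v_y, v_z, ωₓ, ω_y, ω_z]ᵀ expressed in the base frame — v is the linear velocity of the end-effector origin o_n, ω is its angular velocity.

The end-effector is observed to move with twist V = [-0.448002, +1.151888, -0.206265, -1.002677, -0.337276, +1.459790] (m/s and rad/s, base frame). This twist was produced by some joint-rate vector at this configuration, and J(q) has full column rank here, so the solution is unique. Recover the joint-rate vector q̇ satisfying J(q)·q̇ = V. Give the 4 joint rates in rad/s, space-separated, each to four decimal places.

0.7730 -0.0260 0.4060 0.8550

o_n = [0.4995, 0.0379, 0.0651]
J₁: ẑ×o_n = [-0.0379, 0.4995, 0.0000], ω = ẑ
J2: z=[0.3420, -0.9397, 0.0000] o=[0.4135, 0.1505, 0.0000] → [-0.0612, -0.0223, 0.0423, 0.3420, -0.9397, 0.0000]
J3: z=[-0.7881, -0.2868, 0.5446] o=[0.1082, -0.1415, -0.5955] → [-0.2872, 0.7337, -0.0292, -0.7881, -0.2868, 0.5446]
J4: z=[-0.7881, -0.2868, 0.5446] o=[0.2666, -0.3338, -0.4676] → [-0.3552, 0.5466, -0.2261, -0.7881, -0.2868, 0.5446]
q̇ = J⁺·V = [0.7730, -0.0260, 0.4060, 0.8550]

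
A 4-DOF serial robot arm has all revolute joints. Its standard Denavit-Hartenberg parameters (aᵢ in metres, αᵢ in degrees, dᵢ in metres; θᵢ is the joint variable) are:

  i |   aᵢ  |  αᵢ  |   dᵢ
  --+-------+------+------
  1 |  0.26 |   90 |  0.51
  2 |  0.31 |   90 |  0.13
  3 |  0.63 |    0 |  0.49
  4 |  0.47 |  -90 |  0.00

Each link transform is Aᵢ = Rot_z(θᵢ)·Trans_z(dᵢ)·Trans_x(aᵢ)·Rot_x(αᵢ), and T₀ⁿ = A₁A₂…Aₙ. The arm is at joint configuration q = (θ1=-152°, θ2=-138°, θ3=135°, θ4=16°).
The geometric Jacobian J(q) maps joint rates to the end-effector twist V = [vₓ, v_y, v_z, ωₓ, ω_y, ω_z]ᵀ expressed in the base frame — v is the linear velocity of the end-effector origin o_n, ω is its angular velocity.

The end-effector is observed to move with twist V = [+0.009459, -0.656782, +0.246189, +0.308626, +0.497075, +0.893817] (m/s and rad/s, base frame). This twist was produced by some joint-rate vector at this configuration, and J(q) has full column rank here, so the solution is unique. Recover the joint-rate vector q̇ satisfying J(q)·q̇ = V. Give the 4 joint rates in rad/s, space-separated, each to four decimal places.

0.3320 0.2940 0.3620 0.3940

o_n = [-0.6758, 0.5505, 1.2399]
J₁: ẑ×o_n = [-0.5505, -0.6758, 0.0000], ω = ẑ
J2: z=[-0.4695, 0.8829, 0.0000] o=[-0.2296, -0.1221, 0.5100] → [0.6444, 0.3426, 0.0783, -0.4695, 0.8829, 0.0000]
J3: z=[0.5908, 0.3141, 0.7431] o=[-0.0872, 0.1009, 0.3026] → [-0.0397, -0.9912, 0.4506, 0.5908, 0.3141, 0.7431]
J4: z=[0.5908, 0.3141, 0.7431] o=[-0.2991, 0.4927, 0.9648] → [0.0435, -0.4425, 0.1525, 0.5908, 0.3141, 0.7431]
q̇ = J⁺·V = [0.3320, 0.2940, 0.3620, 0.3940]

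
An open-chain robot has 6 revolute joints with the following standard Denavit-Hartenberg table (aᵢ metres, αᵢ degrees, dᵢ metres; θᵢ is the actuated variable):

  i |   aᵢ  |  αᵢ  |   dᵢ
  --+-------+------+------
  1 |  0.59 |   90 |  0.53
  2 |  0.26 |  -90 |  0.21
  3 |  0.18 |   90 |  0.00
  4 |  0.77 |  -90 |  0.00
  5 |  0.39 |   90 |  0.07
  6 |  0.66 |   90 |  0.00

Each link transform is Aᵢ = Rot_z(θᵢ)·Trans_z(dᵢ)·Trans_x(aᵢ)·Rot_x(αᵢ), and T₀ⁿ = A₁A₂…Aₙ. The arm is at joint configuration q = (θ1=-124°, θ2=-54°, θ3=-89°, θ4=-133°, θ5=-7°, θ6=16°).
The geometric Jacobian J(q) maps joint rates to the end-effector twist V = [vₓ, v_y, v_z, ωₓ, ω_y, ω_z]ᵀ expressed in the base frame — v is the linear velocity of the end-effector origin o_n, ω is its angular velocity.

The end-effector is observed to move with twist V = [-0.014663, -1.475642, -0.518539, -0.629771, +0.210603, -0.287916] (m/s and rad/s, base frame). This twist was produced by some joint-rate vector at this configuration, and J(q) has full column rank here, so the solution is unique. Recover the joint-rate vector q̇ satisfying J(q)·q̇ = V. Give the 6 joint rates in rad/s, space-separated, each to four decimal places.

0.1180 0.8200 -0.2970 -0.6810 -0.2640 0.2470

o_n = [0.8317, 0.0849, -0.4364]
J₁: ẑ×o_n = [-0.0849, 0.8317, 0.0000], ω = ẑ
J2: z=[-0.8290, 0.5592, 0.0000] o=[-0.3299, -0.4891, 0.5300] → [-0.5404, -0.8012, -1.1255, -0.8290, 0.5592, 0.0000]
J3: z=[-0.4524, -0.6707, 0.5878] o=[-0.5895, -0.4984, 0.3197] → [0.1642, 0.4933, 0.6893, -0.4524, -0.6707, 0.5878]
J4: z=[0.3142, 0.4970, 0.8089] o=[-0.7397, -0.3993, 0.3171] → [-0.7662, 1.5079, -0.6289, 0.3142, 0.4970, 0.8089]
J5: z=[-0.3019, 0.8601, -0.4112] o=[-0.0466, -0.3107, -0.0065] → [-0.2071, -0.4910, -0.8749, -0.3019, 0.8601, -0.4112]
J6: z=[0.2021, 0.4793, 0.8541] o=[0.2956, -0.1824, -0.1595] → [-0.3610, 0.5139, -0.2029, 0.2021, 0.4793, 0.8541]
q̇ = J⁺·V = [0.1180, 0.8200, -0.2970, -0.6810, -0.2640, 0.2470]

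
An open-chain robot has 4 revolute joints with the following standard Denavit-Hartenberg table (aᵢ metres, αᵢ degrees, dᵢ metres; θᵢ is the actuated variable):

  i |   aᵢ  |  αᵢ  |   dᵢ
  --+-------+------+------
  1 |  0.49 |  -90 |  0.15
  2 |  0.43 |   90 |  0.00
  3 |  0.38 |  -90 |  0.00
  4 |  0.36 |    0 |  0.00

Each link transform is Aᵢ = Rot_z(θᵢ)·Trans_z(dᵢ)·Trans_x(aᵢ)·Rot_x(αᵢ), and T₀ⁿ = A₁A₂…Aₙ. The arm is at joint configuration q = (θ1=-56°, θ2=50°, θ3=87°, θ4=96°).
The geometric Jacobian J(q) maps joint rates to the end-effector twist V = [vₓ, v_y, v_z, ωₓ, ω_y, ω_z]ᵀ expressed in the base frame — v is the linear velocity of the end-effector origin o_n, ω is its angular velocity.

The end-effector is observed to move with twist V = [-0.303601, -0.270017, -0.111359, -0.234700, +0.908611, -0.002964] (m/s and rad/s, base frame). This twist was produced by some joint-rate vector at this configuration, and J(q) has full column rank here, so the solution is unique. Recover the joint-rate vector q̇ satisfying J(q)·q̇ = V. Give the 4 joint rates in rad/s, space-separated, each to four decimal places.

-0.2450 0.2740 -0.5220 0.7550

o_n = [0.5651, -0.2264, -0.4233]
J₁: ẑ×o_n = [0.2264, 0.5651, -0.0000], ω = ẑ
J2: z=[0.8290, 0.5592, 0.0000] o=[0.2740, -0.4062, 0.1500] → [-0.3206, 0.4753, -0.0137, 0.8290, 0.5592, 0.0000]
J3: z=[0.4284, -0.6351, 0.6428] o=[0.4286, -0.6354, -0.1794] → [-0.1080, 0.1922, 0.2619, 0.4284, -0.6351, 0.6428]
J4: z=[-0.3156, 0.5614, 0.7650] o=[0.7503, -0.4338, -0.1946] → [-0.2870, -0.2138, 0.0385, -0.3156, 0.5614, 0.7650]
q̇ = J⁺·V = [-0.2450, 0.2740, -0.5220, 0.7550]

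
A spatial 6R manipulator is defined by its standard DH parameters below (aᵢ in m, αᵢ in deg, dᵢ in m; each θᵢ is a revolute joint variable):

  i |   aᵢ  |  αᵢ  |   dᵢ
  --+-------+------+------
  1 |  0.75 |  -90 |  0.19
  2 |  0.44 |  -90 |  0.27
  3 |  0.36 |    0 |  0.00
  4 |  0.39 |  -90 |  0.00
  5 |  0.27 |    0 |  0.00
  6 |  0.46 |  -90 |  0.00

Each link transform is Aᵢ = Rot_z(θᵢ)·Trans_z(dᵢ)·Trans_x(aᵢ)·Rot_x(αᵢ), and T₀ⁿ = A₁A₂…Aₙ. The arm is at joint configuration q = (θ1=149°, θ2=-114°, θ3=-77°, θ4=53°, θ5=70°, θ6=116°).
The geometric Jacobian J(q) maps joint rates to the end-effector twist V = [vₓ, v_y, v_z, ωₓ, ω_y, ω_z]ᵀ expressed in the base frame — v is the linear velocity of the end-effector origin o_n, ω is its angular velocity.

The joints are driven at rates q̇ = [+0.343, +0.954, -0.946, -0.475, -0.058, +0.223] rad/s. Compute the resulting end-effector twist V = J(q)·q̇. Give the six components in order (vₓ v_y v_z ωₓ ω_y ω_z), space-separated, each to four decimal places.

o_n = [-0.6172, -0.3651, 0.6031]
J₁: ẑ×o_n = [0.3651, -0.6172, 0.0000], ω = ẑ
J2: z=[-0.5150, -0.8572, 0.0000] o=[-0.6429, 0.3863, 0.1900] → [-0.3541, 0.2127, 0.4090, -0.5150, -0.8572, 0.0000]
J3: z=[-0.7831, 0.4705, 0.4067] o=[-0.6285, 0.0627, 0.5920] → [0.1792, 0.0133, 0.3297, -0.7831, 0.4705, 0.4067]
J4: z=[-0.7831, 0.4705, 0.4067] o=[-0.7810, -0.2550, 0.6659] → [0.0152, 0.0174, 0.0092, -0.7831, 0.4705, 0.4067]
J5: z=[0.6123, 0.6979, 0.3716] o=[-0.7384, -0.4656, 0.9914] → [-0.3083, 0.2828, -0.0231, 0.6123, 0.6979, 0.3716]
J6: z=[0.6123, 0.6979, 0.3716] o=[-0.5297, -0.6348, 0.9653] → [-0.3530, 0.1893, 0.2262, 0.6123, 0.6979, 0.3716]
V = J·q̇ = [-0.4501, -0.0038, 0.1257, 0.7224, -1.3712, -0.1737]

-0.4501 -0.0038 0.1257 0.7224 -1.3712 -0.1737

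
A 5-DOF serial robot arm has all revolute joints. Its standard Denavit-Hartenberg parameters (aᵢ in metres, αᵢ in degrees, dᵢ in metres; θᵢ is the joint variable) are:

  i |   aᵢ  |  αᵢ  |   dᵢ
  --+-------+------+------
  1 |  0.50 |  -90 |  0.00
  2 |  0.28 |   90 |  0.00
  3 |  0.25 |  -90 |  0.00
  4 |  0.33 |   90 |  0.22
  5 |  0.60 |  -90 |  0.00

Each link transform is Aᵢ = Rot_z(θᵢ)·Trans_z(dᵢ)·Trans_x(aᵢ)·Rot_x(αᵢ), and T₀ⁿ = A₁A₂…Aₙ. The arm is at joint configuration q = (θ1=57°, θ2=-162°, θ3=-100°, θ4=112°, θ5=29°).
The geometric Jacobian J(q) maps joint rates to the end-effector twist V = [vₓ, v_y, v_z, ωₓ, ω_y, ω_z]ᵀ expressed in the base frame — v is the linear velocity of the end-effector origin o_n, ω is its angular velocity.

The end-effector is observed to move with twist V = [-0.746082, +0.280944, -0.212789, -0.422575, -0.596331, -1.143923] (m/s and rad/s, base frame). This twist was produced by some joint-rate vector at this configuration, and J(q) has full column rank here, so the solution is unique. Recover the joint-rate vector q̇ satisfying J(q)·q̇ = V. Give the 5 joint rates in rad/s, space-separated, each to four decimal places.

o_n = [0.0102, -0.0203, 0.9995]
J₁: ẑ×o_n = [0.0203, 0.0102, -0.0000], ω = ẑ
J2: z=[-0.8387, 0.5446, 0.0000] o=[0.2723, 0.4193, 0.0000] → [0.5444, 0.8383, 0.5115, -0.8387, 0.5446, 0.0000]
J3: z=[-0.1683, -0.2592, -0.9511] o=[0.1273, 0.1960, 0.0865] → [-0.4423, 0.2650, 0.0060, -0.1683, -0.2592, -0.9511]
J4: z=[-0.3645, -0.8801, 0.3043] o=[0.3563, 0.0965, 0.0731] → [-0.7798, 0.2323, -0.2620, -0.3645, -0.8801, 0.3043]
J5: z=[0.9122, -0.2718, 0.3065] o=[0.2143, 0.0314, 0.4377] → [-0.1369, -0.5751, -0.1027, 0.9122, -0.2718, 0.3065]
q̇ = J⁺·V = [-0.4950, -0.2900, 0.6810, 0.4310, -0.4320]

-0.4950 -0.2900 0.6810 0.4310 -0.4320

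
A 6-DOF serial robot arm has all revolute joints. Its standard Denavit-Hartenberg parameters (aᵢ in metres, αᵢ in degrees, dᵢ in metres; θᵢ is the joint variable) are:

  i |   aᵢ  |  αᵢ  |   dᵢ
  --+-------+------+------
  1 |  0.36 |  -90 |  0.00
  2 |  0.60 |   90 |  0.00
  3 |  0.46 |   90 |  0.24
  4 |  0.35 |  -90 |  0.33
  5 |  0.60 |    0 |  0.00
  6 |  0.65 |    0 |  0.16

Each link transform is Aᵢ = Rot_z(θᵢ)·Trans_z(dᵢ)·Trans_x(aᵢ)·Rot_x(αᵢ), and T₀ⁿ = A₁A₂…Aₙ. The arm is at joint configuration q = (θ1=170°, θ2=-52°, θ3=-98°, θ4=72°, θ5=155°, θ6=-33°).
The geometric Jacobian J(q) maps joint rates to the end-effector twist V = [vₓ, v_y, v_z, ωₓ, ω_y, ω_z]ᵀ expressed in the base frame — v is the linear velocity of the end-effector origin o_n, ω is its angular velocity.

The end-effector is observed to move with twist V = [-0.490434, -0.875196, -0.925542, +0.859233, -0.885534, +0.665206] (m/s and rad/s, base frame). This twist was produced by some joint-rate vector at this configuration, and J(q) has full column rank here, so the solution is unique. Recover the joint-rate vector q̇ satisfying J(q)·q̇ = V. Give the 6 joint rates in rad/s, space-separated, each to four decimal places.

o_n = [-1.1283, 0.4083, 0.6908]
J₁: ẑ×o_n = [-0.4083, -1.1283, 0.0000], ω = ẑ
J2: z=[-0.1736, -0.9848, 0.0000] o=[-0.3545, 0.0625, 0.0000] → [-0.6803, 0.1200, -0.8220, -0.1736, -0.9848, 0.0000]
J3: z=[0.7760, -0.1368, 0.6157] o=[-0.7183, 0.1267, 0.4728] → [-0.2033, -0.4216, 0.1625, 0.7760, -0.1368, 0.6157]
J4: z=[0.5762, -0.2429, -0.7803] o=[-0.4141, 0.5356, 0.5701] → [-0.1286, 0.4877, -0.2468, 0.5762, -0.2429, -0.7803]
J5: z=[-0.0040, -0.9556, 0.2946] o=[0.0621, 0.5137, 0.5057] → [-0.1459, -0.3499, -1.1371, -0.0040, -0.9556, 0.2946]
J6: z=[-0.0040, -0.9556, 0.2946] o=[-0.5285, 0.4847, 0.4036] → [-0.2520, -0.1755, -0.5729, -0.0040, -0.9556, 0.2946]
q̇ = J⁺·V = [0.5610, -0.0580, 0.6250, 0.6370, 0.8800, -0.1450]

0.5610 -0.0580 0.6250 0.6370 0.8800 -0.1450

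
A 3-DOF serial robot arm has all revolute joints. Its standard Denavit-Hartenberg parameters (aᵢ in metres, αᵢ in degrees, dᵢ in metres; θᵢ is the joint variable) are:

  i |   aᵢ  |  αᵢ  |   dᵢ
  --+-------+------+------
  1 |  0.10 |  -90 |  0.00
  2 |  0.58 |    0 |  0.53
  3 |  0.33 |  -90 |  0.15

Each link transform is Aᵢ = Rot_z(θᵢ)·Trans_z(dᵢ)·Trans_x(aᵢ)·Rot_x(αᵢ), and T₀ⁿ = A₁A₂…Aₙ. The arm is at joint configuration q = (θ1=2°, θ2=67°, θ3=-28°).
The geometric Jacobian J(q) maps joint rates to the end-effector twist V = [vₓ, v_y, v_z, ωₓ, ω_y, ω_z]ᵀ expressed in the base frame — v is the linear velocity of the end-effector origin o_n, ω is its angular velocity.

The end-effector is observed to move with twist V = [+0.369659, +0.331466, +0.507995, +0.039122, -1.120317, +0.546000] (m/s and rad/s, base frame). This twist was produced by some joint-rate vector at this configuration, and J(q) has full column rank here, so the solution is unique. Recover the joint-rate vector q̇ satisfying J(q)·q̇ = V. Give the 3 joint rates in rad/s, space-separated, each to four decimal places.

o_n = [0.5590, 0.6999, -0.7416]
J₁: ẑ×o_n = [-0.6999, 0.5590, 0.0000], ω = ẑ
J2: z=[-0.0349, 0.9994, 0.0000] o=[0.0999, 0.0035, 0.0000] → [-0.7411, -0.0259, -0.4831, -0.0349, 0.9994, 0.0000]
J3: z=[-0.0349, 0.9994, 0.0000] o=[0.3079, 0.5411, -0.5339] → [-0.2075, -0.0072, -0.2565, -0.0349, 0.9994, 0.0000]
q̇ = J⁺·V = [0.5460, -0.9730, -0.1480]

0.5460 -0.9730 -0.1480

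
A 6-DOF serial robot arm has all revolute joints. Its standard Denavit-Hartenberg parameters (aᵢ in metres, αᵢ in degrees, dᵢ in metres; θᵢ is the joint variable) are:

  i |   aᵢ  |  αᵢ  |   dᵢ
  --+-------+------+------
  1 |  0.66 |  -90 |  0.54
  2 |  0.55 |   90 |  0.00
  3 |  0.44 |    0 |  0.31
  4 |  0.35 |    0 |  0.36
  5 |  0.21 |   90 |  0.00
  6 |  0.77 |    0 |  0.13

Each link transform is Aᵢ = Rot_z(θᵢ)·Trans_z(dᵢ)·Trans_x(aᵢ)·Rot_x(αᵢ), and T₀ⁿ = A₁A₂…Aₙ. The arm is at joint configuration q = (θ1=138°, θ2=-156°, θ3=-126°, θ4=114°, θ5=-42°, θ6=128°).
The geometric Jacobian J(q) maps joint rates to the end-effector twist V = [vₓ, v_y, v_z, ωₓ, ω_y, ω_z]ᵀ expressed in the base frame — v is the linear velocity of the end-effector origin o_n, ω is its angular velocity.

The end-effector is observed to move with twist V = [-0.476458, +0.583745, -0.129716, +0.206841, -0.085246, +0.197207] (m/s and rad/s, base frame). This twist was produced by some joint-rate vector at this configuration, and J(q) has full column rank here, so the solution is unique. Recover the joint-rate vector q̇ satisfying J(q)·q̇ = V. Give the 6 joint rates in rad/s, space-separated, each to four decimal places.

0.9550 0.0090 -0.9170 0.8340 0.8610 0.1430

o_n = [0.3440, 0.0826, -0.4745]
J₁: ẑ×o_n = [-0.0826, 0.3440, 0.0000], ω = ẑ
J2: z=[-0.6691, -0.7431, 0.0000] o=[-0.4905, 0.4416, 0.5400] → [0.7539, -0.6789, 0.8604, -0.6691, -0.7431, 0.0000]
J3: z=[0.3023, -0.2722, -0.9135] o=[-0.1171, 0.1054, 0.7637] → [0.3161, -0.0469, 0.1186, 0.3023, -0.2722, -0.9135]
J4: z=[0.3023, -0.2722, -0.9135] o=[0.0392, 0.4437, 0.3753] → [-0.0986, -0.0215, -0.0262, 0.3023, -0.2722, -0.9135]
J5: z=[0.3023, -0.2722, -0.9135] o=[0.4292, 0.1905, 0.1857] → [0.0811, 0.2774, -0.0558, 0.3023, -0.2722, -0.9135]
J6: z=[-0.1559, 0.9313, -0.3291] o=[0.6266, 0.2413, 0.2359] → [-0.7139, -0.0178, 0.2880, -0.1559, 0.9313, -0.3291]
q̇ = J⁺·V = [0.9550, 0.0090, -0.9170, 0.8340, 0.8610, 0.1430]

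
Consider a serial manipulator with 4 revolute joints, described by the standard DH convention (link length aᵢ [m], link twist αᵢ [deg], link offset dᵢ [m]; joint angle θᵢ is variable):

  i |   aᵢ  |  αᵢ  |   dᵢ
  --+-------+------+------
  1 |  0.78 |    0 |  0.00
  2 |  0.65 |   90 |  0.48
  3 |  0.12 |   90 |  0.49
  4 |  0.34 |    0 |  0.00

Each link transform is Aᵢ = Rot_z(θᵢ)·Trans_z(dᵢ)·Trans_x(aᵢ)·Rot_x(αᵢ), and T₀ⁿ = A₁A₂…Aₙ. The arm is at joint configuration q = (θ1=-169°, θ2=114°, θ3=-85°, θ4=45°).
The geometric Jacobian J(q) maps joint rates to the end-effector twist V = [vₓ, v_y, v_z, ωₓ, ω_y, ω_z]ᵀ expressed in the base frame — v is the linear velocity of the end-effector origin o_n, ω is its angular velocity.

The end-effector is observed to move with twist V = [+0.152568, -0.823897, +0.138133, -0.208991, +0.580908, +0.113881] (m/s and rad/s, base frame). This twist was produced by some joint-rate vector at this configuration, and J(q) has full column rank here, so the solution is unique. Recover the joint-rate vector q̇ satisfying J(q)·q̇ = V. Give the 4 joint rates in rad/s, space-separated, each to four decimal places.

o_n = [-0.9731, -1.1260, 0.1210]
J₁: ẑ×o_n = [1.1260, -0.9731, 0.0000], ω = ẑ
J2: z=[0.0000, 0.0000, 1.0000] o=[-0.7657, -0.1488, 0.0000] → [0.9771, -0.2075, 0.0000, 0.0000, 0.0000, 1.0000]
J3: z=[-0.8192, -0.5736, 0.0000] o=[-0.3928, -0.6813, 0.4800] → [0.2059, -0.2941, 0.0314, -0.8192, -0.5736, 0.0000]
J4: z=[-0.5714, 0.8160, -0.0872] o=[-0.7882, -0.9709, 0.3605] → [-0.2090, -0.1207, 0.2395, -0.5714, 0.8160, -0.0872]
q̇ = J⁺·V = [0.9990, -0.8330, -0.1620, 0.5980]

0.9990 -0.8330 -0.1620 0.5980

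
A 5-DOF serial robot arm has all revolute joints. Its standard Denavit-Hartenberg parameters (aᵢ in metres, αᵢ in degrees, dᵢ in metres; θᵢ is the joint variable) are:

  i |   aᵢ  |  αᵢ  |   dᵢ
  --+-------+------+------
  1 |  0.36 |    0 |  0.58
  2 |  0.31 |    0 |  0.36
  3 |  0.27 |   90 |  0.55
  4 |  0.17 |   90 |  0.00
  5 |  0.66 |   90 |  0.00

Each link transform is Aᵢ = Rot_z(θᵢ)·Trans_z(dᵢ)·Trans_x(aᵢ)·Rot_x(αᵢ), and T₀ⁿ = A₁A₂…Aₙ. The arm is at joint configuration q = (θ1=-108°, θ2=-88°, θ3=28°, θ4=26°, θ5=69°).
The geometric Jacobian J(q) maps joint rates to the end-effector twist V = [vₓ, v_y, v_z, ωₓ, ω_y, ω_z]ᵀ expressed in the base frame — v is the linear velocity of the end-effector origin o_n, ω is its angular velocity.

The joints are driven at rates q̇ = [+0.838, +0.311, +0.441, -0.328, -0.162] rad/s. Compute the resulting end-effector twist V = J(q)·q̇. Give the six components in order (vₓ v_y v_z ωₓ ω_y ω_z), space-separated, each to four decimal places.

o_n = [-1.1588, 0.2137, 1.6682]
J₁: ẑ×o_n = [-0.2137, -1.1588, 0.0000], ω = ẑ
J2: z=[0.0000, 0.0000, 1.0000] o=[-0.1112, -0.3424, 0.5800] → [-0.5560, -1.0476, 0.0000, 0.0000, 0.0000, 1.0000]
J3: z=[0.0000, 0.0000, 1.0000] o=[-0.4092, -0.2569, 0.9400] → [-0.4706, -0.7496, 0.0000, 0.0000, 0.0000, 1.0000]
J4: z=[-0.2079, 0.9781, 0.0000] o=[-0.6733, -0.3131, 1.4900] → [0.1743, 0.0371, 0.3654, -0.2079, 0.9781, 0.0000]
J5: z=[-0.4288, -0.0911, -0.8988] o=[-0.8228, -0.3448, 1.5645] → [0.4925, 0.3465, -0.2701, -0.4288, -0.0911, -0.8988]
V = J·q̇ = [-0.6965, -1.6958, -0.0761, 0.1377, -0.3061, 1.7356]

-0.6965 -1.6958 -0.0761 0.1377 -0.3061 1.7356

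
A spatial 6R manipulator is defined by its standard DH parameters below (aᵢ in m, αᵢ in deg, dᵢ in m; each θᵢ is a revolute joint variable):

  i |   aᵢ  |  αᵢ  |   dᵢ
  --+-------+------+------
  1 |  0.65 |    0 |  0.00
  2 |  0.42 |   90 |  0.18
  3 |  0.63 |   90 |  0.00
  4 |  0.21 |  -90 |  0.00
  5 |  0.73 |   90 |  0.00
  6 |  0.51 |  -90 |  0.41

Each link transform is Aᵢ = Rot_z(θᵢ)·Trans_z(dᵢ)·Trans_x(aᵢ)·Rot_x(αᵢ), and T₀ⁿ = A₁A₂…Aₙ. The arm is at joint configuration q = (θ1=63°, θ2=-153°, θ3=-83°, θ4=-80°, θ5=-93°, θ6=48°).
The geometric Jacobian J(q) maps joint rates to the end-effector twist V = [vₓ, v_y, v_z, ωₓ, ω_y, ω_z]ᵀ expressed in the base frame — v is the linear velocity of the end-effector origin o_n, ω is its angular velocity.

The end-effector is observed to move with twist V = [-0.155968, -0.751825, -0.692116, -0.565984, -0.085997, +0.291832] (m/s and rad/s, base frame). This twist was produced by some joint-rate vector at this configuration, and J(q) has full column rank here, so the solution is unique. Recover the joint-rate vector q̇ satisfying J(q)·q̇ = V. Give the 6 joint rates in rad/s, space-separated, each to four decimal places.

o_n = [-0.0223, 1.0828, -0.8995]
J₁: ẑ×o_n = [-1.0828, -0.0223, 0.0000], ω = ẑ
J2: z=[0.0000, 0.0000, 1.0000] o=[0.2951, 0.5792, 0.0000] → [-0.5037, -0.3174, 0.0000, 0.0000, 0.0000, 1.0000]
J3: z=[-1.0000, -0.0000, 0.0000] o=[0.2951, 0.1592, 0.1800] → [-0.0000, -1.0795, -0.9237, -1.0000, -0.0000, 0.0000]
J4: z=[-0.0000, 0.9925, -0.1219] o=[0.2951, 0.0824, -0.4453] → [-0.3289, 0.0387, 0.3151, -0.0000, 0.9925, -0.1219]
J5: z=[-0.1736, -0.1200, -0.9775] o=[0.5019, 0.0779, -0.4815] → [1.0324, 0.4398, -0.2374, -0.1736, -0.1200, -0.9775]
J6: z=[-0.9835, -0.0308, 0.1785] o=[0.4643, 0.8023, -0.5638] → [-0.0397, -0.4170, -0.2909, -0.9835, -0.0308, 0.1785]
q̇ = J⁺·V = [0.1890, 0.2810, 0.7530, -0.0750, 0.1520, -0.2170]

0.1890 0.2810 0.7530 -0.0750 0.1520 -0.2170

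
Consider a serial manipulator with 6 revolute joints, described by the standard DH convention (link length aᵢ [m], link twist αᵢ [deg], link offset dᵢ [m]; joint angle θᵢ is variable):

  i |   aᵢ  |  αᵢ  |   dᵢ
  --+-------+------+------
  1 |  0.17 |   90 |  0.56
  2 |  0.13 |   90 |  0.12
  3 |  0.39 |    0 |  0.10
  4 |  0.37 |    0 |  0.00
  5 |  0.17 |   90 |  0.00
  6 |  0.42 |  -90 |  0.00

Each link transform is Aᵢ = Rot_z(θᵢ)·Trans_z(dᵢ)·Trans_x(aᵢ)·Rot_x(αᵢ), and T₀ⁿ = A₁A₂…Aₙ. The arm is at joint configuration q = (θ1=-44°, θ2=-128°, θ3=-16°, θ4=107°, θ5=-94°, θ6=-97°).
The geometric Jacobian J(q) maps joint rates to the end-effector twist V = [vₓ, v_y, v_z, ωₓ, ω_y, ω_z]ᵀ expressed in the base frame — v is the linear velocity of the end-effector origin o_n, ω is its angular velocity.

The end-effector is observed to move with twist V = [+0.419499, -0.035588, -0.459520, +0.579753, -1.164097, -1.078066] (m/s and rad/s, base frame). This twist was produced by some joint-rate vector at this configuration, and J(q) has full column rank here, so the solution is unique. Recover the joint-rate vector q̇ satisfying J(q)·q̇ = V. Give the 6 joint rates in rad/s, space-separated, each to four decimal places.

-0.1520 0.9090 -0.2230 -0.4520 -0.8610 0.4750

o_n = [-0.2327, -0.2983, -0.1214]
J₁: ẑ×o_n = [0.2983, -0.2327, 0.0000], ω = ẑ
J2: z=[-0.6947, -0.7193, 0.0000] o=[0.1223, -0.1181, 0.5600] → [0.4901, -0.4733, -0.1302, -0.6947, -0.7193, 0.0000]
J3: z=[-0.5668, 0.5474, 0.6157] o=[-0.0186, -0.1488, 0.4576] → [-0.2249, -0.4600, 0.2019, -0.5668, 0.5474, 0.6157]
J4: z=[-0.5668, 0.5474, 0.6157] o=[-0.1667, 0.1436, 0.2237] → [0.0831, -0.2363, 0.2866, -0.5668, 0.5474, 0.6157]
J5: z=[-0.5668, 0.5474, 0.6157] o=[-0.4208, -0.1253, 0.2288] → [-0.0852, -0.0827, -0.0049, -0.5668, 0.5474, 0.6157]
J6: z=[0.7169, 0.6960, 0.0412] o=[-0.4898, -0.0463, 0.0950] → [-0.1402, 0.1657, -0.3596, 0.7169, 0.6960, 0.0412]
q̇ = J⁺·V = [-0.1520, 0.9090, -0.2230, -0.4520, -0.8610, 0.4750]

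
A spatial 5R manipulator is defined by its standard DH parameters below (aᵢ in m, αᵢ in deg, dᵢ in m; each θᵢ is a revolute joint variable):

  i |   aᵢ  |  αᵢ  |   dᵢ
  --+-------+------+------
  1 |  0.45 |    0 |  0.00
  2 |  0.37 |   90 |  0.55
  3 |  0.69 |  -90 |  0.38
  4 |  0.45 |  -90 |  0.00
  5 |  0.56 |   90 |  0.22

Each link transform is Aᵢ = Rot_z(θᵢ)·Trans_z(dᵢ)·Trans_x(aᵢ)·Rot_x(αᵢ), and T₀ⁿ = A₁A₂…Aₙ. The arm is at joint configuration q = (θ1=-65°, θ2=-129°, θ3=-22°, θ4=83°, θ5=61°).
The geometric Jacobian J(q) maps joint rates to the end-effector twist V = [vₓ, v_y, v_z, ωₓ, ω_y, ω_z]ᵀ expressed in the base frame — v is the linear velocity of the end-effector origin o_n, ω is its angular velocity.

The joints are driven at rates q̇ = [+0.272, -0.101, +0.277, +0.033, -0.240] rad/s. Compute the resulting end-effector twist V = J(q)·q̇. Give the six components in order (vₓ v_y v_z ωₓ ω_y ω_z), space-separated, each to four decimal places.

o_n = [-0.5820, -0.5893, -0.1137]
J₁: ẑ×o_n = [0.5893, -0.5820, 0.0000], ω = ẑ
J2: z=[0.0000, 0.0000, 1.0000] o=[0.1902, -0.4078, 0.0000] → [0.1815, -0.7722, 0.0000, 0.0000, 0.0000, 1.0000]
J3: z=[0.2419, 0.9703, 0.0000] o=[-0.1688, -0.3183, 0.5500] → [-0.6440, 0.1606, 0.3353, 0.2419, 0.9703, 0.0000]
J4: z=[-0.3635, 0.0906, 0.9272] o=[-0.6977, 0.2052, 0.2915] → [0.6999, -0.0401, 0.2783, -0.3635, 0.0906, 0.9272]
J5: z=[0.8635, -0.3409, 0.3718] o=[-0.8550, -0.2159, 0.2710] → [0.2700, 0.4337, -0.2294, 0.8635, -0.3409, 0.3718]
V = J·q̇ = [-0.0781, -0.1412, 0.1571, -0.1522, 0.3536, 0.1124]

-0.0781 -0.1412 0.1571 -0.1522 0.3536 0.1124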